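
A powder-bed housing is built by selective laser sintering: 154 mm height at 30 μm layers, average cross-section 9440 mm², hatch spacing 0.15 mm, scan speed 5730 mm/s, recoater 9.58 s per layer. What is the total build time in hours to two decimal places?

Layers = ⌈154/0.03⌉ = 5134.
Scan path per layer = 9440 / 0.15, so 62933.3 mm.
Laser time per layer: 62933.3 / 5730 → 10.9831 s.
Time per layer = 10.9831 + 9.58 = 20.5631 s.
5134 layers × 20.5631 s/layer = 105570.9554 s, i.e. 29.33 hours.

29.33 hours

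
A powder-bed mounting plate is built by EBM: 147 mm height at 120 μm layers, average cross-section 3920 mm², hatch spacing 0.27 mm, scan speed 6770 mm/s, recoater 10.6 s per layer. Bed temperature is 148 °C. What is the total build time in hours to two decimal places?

4.34 hours

Layers = ⌈147/0.12⌉ = 1225.
Scan path per layer: 3920 / 0.27 → 14518.5 mm.
Per-layer scan time = 14518.5 / 6770 = 2.1445 s.
Time per layer = 2.1445 + 10.6 = 12.7445 s.
Total: 1225 × 12.7445 s = 15612.0125 s → 4.34 hours.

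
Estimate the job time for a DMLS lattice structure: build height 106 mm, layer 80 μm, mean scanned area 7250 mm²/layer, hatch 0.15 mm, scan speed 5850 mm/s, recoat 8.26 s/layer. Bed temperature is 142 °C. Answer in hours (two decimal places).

Number of layers: 106 / 0.08 → 1325 (rounded up).
Hatch length per layer: 7250 / 0.15 → 48333.3 mm.
Per-layer scan time: 48333.3 / 5850 → 8.2621 s.
Per-layer time = 8.2621 + 8.26, so 16.5221 s.
Total: 1325 × 16.5221 s = 21891.7825 s → 6.08 hours.

6.08 hours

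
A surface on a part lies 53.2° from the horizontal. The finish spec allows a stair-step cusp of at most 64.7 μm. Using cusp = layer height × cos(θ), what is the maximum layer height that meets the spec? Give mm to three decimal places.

cos(53.2°) = 0.5990; t_max = 0.0647/0.5990 = 0.108 mm.

0.108 mm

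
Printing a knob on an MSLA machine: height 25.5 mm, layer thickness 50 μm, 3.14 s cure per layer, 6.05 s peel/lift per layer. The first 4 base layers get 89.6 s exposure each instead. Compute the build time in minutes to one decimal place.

Layers = ⌈25.5/0.05⌉ = 510.
Base layers = 4 × (89.6 + 6.05), so 382.6 s.
Regular layers = 506 × (3.14 + 6.05), so 4650.14 s.
Sum: 382.6 + 4650.14 = 5032.74 s → 83.9 minutes.

83.9 minutes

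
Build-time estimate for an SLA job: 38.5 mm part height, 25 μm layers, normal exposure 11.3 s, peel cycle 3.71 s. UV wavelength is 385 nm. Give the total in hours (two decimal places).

Number of layers: 38.5 / 0.025 → 1540 (rounded up).
Per-layer time: 11.3 + 3.71 → 15.01 s.
Build time: 1540 × 15.01 s = 23115.4 s, i.e. 6.42 hours.

6.42 hours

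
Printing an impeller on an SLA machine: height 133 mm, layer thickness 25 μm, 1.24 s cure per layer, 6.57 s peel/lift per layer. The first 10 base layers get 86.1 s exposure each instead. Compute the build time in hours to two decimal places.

11.78 hours

Number of layers: 133 / 0.025 → 5320 (rounded up).
Base layers = 10 × (86.1 + 6.57) = 926.7 s.
Regular layers: 5310 × (1.24 + 6.57) → 41471.1 s.
Total = 926.7 + 41471.1 = 42397.8 s = 11.78 hours.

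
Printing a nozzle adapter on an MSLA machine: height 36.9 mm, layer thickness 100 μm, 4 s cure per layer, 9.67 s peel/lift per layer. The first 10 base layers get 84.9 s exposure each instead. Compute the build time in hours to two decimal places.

Number of layers: 36.9 / 0.1 → 369 (rounded up).
Burn-in layers = 10 × (84.9 + 9.67) = 945.7 s.
Regular layers: 359 × (4 + 9.67) → 4907.53 s.
Sum: 945.7 + 4907.53 = 5853.23 s → 1.63 hours.

1.63 hours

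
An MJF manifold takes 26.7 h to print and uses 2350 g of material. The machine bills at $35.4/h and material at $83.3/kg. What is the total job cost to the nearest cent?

$1140.94

Machine-time cost = 35.4 × 26.7, so $945.18.
Feedstock cost: 83.3 × 2350/1000 → $195.755.
Job cost: 945.18 + 195.755 = 1140.935 ≈ $1140.94.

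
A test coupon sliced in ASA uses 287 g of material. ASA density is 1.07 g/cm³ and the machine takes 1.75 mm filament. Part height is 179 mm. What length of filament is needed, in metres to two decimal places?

111.51 m

Extruded volume: 287/1.07 = 268.2243 cm³ (268224.3 mm³).
Cross-section of 1.75 mm filament: π·(1.75/2)² = 2.4053 mm².
L = V/A = 268224.3/2.4053 = 111513.87 mm → 111.51 m.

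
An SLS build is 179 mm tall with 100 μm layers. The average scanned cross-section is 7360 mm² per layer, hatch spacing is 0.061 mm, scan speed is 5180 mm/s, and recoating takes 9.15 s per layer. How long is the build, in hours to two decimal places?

Number of layers: 179 / 0.1 → 1790 (rounded up).
Per-layer scan distance = 7360 / 0.061, so 120655.7 mm.
Laser time per layer: 120655.7 / 5180 → 23.2926 s.
Per-layer time = 23.2926 + 9.15 = 32.4426 s.
1790 layers × 32.4426 s/layer = 58072.254 s, i.e. 16.13 hours.

16.13 hours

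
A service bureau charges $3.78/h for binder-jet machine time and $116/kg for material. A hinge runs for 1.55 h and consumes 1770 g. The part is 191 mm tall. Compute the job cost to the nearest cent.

$211.18

Machine cost = 3.78 × 1.55, so $5.859.
Material charge = 116 × 1770/1000, so $205.32.
Job cost: 5.859 + 205.32 = 211.179 ≈ $211.18.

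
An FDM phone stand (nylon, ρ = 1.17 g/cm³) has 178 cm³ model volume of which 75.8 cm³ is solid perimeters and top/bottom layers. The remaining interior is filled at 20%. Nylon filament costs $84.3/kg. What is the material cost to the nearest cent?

$9.49

Interior volume = 178 − 75.8 = 102.2 cm³.
Deposited infill = 0.20 × 102.2, so 20.44 cm³.
Total extruded = 75.8 + 20.44, so 96.24 cm³.
Mass: 96.24 × 1.17 → 112.6008 g.
Cost = 112.6008 g / 1000 × $84.3/kg = $9.49.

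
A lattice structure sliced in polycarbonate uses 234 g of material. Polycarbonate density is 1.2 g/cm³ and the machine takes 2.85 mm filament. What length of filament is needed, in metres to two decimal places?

30.57 m

Extruded volume: 234/1.2 = 195 cm³ (195000 mm³).
Cross-section of 2.85 mm filament: π·(2.85/2)² = 6.3794 mm².
Length = 195000 / 6.3794 = 30567.14 mm = 30.57 m.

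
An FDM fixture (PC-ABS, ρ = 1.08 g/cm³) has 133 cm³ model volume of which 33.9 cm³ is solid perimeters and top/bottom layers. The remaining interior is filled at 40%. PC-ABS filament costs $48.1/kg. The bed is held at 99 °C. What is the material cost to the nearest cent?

Infill region = 133 − 33.9, so 99.1 cm³.
Infill deposited = 0.40 × 99.1, so 39.64 cm³.
Total extruded: 33.9 + 39.64 → 73.54 cm³.
Mass = 73.54 × 1.08, so 79.4232 g.
Cost = 79.4232 g / 1000 × $48.1/kg = $3.82.

$3.82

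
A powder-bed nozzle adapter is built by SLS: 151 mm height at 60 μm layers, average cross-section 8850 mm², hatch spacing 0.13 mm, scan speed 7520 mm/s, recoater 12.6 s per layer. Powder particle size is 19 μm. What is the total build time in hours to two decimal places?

15.14 hours

Layer count = ceil(151 / 0.06) = 2517.
Hatch length per layer = 8850 / 0.13, so 68076.9 mm.
Laser time per layer = 68076.9 / 7520, so 9.0528 s.
Per-layer time: 9.0528 + 12.6 → 21.6528 s.
Build time = 2517 × 21.6528 = 54500.0976 s = 15.14 hours.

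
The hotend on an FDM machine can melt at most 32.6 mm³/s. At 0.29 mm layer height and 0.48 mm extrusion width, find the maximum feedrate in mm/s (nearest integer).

Bead cross-section = 0.29 × 0.48 = 0.1392 mm².
Max speed = 32.6 / 0.1392 = 234.20 ≈ 234 mm/s.

234 mm/s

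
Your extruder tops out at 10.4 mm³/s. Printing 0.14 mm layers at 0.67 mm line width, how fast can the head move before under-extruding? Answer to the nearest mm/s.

Extrusion cross-section = 0.14 × 0.67 = 0.0938 mm².
v_max = Q/A = 10.4/0.0938 = 110.87 mm/s → 111 mm/s.

111 mm/s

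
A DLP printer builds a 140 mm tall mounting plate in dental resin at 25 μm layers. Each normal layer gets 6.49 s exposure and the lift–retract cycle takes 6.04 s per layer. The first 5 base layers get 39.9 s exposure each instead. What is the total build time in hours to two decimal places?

19.54 hours

Layers = ⌈140/0.025⌉ = 5600.
Base layers = 5 × (39.9 + 6.04) = 229.7 s.
Remaining layers: 5595 × (6.49 + 6.04) → 70105.35 s.
Sum: 229.7 + 70105.35 = 70335.05 s → 19.54 hours.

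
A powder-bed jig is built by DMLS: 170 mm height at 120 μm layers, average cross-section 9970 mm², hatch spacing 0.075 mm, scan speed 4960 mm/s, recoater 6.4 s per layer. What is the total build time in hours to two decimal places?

13.07 hours

Number of layers: 170 / 0.12 → 1417 (rounded up).
Per-layer scan distance: 9970 / 0.075 → 132933.3 mm.
Scan time per layer: 132933.3 / 4960 → 26.8011 s.
Per-layer time: 26.8011 + 6.4 → 33.2011 s.
Total: 1417 × 33.2011 s = 47045.9587 s → 13.07 hours.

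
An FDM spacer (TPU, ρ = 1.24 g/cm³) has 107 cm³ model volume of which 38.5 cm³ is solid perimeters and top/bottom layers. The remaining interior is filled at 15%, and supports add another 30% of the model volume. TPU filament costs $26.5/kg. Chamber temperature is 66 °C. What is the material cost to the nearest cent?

$2.66

Volume inside the shell: 107 − 38.5 → 68.5 cm³.
Deposited infill = 0.15 × 68.5 = 10.275 cm³.
Support: 0.30 × 107 → 32.1 cm³.
Deposited volume = 38.5 + 10.275 + 32.1 = 80.875 cm³.
Mass = 80.875 × 1.24 = 100.285 g.
At $26.5/kg: 100.285/1000 × 26.5 = $2.66.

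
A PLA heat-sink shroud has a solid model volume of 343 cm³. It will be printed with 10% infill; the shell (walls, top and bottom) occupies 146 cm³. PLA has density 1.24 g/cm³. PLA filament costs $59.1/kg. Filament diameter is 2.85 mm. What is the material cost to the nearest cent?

Infill region: 343 − 146 → 197 cm³.
Infill volume: 0.10 × 197 → 19.7 cm³.
Total extruded: 146 + 19.7 → 165.7 cm³.
Mass = 165.7 × 1.24 = 205.468 g.
Cost = 205.468 g / 1000 × $59.1/kg = $12.14.

$12.14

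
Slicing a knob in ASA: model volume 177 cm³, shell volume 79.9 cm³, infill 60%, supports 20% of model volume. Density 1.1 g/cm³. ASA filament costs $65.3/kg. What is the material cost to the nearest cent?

Infill region = 177 − 79.9 = 97.1 cm³.
Infill deposited = 0.60 × 97.1, so 58.26 cm³.
Support = 0.20 × 177 = 35.4 cm³.
Total printed volume: 79.9 + 58.26 + 35.4 → 173.56 cm³.
Mass: 173.56 × 1.1 → 190.916 g.
Cost = 190.916 g / 1000 × $65.3/kg = $12.47.

$12.47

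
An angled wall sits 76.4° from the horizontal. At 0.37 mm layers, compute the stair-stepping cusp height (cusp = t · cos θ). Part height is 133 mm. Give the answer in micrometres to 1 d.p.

h_c = t·cos θ = 0.37 × 0.2351 = 0.086987 mm (87.0 μm).

87.0 μm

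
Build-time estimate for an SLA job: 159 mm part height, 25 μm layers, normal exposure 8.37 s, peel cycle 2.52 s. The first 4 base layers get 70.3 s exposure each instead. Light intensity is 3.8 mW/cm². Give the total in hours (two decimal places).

19.31 hours

Layer count = ceil(159 / 0.025) = 6360.
Bottom layers = 4 × (70.3 + 2.52), so 291.28 s.
Normal layers = 6356 × (8.37 + 2.52), so 69216.84 s.
Sum: 291.28 + 69216.84 = 69508.12 s → 19.31 hours.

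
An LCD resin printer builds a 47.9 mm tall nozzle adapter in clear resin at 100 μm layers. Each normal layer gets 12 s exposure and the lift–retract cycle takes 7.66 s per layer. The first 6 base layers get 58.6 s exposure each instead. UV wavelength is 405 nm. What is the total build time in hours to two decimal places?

Number of layers: 47.9 / 0.1 → 479 (rounded up).
Bottom layers: 6 × (58.6 + 7.66) → 397.56 s.
Regular layers = 473 × (12 + 7.66), so 9299.18 s.
Total = 397.56 + 9299.18 = 9696.74 s = 2.69 hours.

2.69 hours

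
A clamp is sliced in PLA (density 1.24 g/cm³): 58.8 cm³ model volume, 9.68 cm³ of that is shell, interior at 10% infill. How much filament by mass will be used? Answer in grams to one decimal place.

18.1 g

Interior volume = 58.8 − 9.68, so 49.12 cm³.
Infill deposited = 0.10 × 49.12 = 4.912 cm³.
Total extruded = 9.68 + 4.912 = 14.592 cm³.
Mass: 14.592 × 1.24 → 18.09408 g.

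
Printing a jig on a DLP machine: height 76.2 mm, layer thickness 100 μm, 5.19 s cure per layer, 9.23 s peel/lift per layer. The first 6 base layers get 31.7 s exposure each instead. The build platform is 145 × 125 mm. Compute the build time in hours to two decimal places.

3.10 hours

Layers = ⌈76.2/0.1⌉ = 762.
Bottom layers: 6 × (31.7 + 9.23) → 245.58 s.
Remaining layers = 756 × (5.19 + 9.23), so 10901.52 s.
Total = 245.58 + 10901.52 = 11147.1 s = 3.10 hours.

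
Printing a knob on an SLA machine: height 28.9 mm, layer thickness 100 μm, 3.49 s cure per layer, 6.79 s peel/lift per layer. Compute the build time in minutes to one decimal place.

Number of layers: 28.9 / 0.1 → 289 (rounded up).
Per-layer time: 3.49 + 6.79 → 10.28 s.
Build time: 289 × 10.28 s = 2970.92 s, i.e. 49.5 minutes.

49.5 minutes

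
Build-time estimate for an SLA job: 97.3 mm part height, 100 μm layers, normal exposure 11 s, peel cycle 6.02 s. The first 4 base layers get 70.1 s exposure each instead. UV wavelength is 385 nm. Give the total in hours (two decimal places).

4.67 hours

Number of layers: 97.3 / 0.1 → 973 (rounded up).
Base layers: 4 × (70.1 + 6.02) → 304.48 s.
Remaining layers: 969 × (11 + 6.02) → 16492.38 s.
Sum: 304.48 + 16492.38 = 16796.86 s → 4.67 hours.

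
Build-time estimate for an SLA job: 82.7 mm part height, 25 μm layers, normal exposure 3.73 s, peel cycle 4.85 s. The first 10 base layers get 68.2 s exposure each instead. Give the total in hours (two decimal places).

Number of layers: 82.7 / 0.025 → 3308 (rounded up).
Base layers = 10 × (68.2 + 4.85) = 730.5 s.
Regular layers = 3298 × (3.73 + 4.85) = 28296.84 s.
Sum: 730.5 + 28296.84 = 29027.34 s → 8.06 hours.

8.06 hours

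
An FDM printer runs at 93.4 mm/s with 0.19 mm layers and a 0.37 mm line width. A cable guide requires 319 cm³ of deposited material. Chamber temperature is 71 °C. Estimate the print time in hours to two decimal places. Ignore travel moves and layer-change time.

13.50 hours

Extrusion cross-section: 0.19 × 0.37 → 0.0703 mm².
Total extruded path = 319000/0.0703 = 4537695.6 mm.
Time extruding = 4537695.6 / 93.4, so 48583.5 s.
48583.5 s = 13.50 hours.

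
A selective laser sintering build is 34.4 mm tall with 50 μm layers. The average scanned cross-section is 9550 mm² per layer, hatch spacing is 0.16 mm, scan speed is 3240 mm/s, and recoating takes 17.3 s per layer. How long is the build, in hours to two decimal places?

Layer count = ceil(34.4 / 0.05) = 688.
Per-layer scan distance: 9550 / 0.16 → 59687.5 mm.
Scan time per layer: 59687.5 / 3240 → 18.4221 s.
Layer cycle = 18.4221 + 17.3 = 35.7221 s.
Total: 688 × 35.7221 s = 24576.8048 s → 6.83 hours.

6.83 hours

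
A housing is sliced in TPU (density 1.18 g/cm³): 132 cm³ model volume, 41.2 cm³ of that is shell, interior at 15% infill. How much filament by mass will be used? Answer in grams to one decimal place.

64.7 g

Volume inside the shell: 132 − 41.2 → 90.8 cm³.
Infill volume = 0.15 × 90.8 = 13.62 cm³.
Deposited volume = 41.2 + 13.62, so 54.82 cm³.
Mass: 54.82 × 1.18 → 64.6876 g.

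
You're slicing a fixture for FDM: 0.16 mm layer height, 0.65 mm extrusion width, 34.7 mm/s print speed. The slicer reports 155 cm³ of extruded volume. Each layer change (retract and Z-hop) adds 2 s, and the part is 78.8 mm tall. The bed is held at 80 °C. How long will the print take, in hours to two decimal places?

Extrusion cross-section = 0.16 × 0.65, so 0.104 mm².
Total extruded path = 155000/0.104 = 1490384.6 mm.
Time extruding = 1490384.6 / 34.7, so 42950.6 s.
Number of layers: 78.8 / 0.16 → 493 (rounded up).
Layer-change overhead: 493 × 2 → 986 s.
Total = 42950.6 + 986 = 43936.6 s = 12.20 hours.

12.20 hours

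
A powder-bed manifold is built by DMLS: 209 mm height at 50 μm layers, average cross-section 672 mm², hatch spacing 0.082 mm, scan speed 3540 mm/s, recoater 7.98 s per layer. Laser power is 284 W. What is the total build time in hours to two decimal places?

Number of layers: 209 / 0.05 → 4180 (rounded up).
Per-layer scan distance: 672 / 0.082 → 8195.1 mm.
Laser time per layer = 8195.1 / 3540, so 2.315 s.
Time per layer: 2.315 + 7.98 → 10.295 s.
Total: 4180 × 10.295 s = 43033.1 s → 11.95 hours.

11.95 hours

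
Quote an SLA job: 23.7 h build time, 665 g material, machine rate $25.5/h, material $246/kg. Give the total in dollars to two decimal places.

Machine cost: 25.5 × 23.7 → $604.35.
Feedstock cost = 246 × 665/1000 = $163.59.
Job cost: 604.35 + 163.59 = $767.94.

$767.94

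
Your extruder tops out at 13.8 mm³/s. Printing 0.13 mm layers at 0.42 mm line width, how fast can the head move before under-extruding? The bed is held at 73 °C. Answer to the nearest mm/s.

253 mm/s

A: 0.13 × 0.42 → 0.0546 mm².
v_max = Q/A = 13.8/0.0546 = 252.75 mm/s → 253 mm/s.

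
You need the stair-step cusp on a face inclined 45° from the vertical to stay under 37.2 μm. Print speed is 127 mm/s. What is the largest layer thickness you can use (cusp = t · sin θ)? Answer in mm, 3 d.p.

sin(45°) = 0.7071; t_max = 0.0372/0.7071 = 0.053 mm.

0.053 mm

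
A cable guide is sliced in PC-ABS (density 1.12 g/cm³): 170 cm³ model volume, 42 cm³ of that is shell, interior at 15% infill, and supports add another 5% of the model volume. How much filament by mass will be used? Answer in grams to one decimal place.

78.1 g

Infill region = 170 − 42, so 128 cm³.
Infill deposited = 0.15 × 128, so 19.2 cm³.
Support = 0.05 × 170 = 8.5 cm³.
Total printed volume = 42 + 19.2 + 8.5 = 69.7 cm³.
Mass = 69.7 × 1.12 = 78.064 g.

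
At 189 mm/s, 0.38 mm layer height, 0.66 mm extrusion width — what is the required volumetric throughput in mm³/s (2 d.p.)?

47.40

A: 0.38 × 0.66 → 0.2508 mm².
Volumetric flow = 189 × 0.2508 = 47.40 mm³/s.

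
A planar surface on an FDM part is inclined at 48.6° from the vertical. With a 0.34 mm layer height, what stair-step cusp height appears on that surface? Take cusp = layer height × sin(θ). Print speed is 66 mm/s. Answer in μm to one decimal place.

sin(48.6°) = 0.7501, so cusp = 0.34 × 0.7501 = 0.255034 mm → 255.0 μm.

255.0 μm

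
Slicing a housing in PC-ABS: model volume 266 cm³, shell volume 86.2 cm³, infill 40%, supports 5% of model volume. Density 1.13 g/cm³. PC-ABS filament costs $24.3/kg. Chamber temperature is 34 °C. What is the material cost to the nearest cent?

$4.71

Infill region = 266 − 86.2 = 179.8 cm³.
Deposited infill = 0.40 × 179.8 = 71.92 cm³.
Support = 0.05 × 266 = 13.3 cm³.
Total extruded: 86.2 + 71.92 + 13.3 → 171.42 cm³.
Mass = 171.42 × 1.13 = 193.7046 g.
Cost = 193.7046 g / 1000 × $24.3/kg = $4.71.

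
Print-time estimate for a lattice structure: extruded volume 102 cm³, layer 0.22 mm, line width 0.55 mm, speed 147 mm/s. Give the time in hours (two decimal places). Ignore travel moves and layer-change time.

Bead cross-section: 0.22 × 0.55 → 0.121 mm².
Toolpath length = 102 cm³ / 0.121 mm² = 102000 / 0.121 = 842975.2 mm.
Time extruding: 842975.2 / 147 → 5734.5 s.
In the requested units: 5734.5 s = 1.59 hours.

1.59 hours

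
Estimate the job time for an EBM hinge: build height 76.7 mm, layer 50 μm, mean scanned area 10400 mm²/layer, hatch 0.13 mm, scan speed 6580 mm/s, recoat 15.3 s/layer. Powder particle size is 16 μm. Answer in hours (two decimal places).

11.70 hours

Layers = ⌈76.7/0.05⌉ = 1534.
Per-layer scan distance = 10400 / 0.13 = 80000 mm.
Per-layer scan time = 80000 / 6580, so 12.1581 s.
Layer cycle = 12.1581 + 15.3 = 27.4581 s.
Build time = 1534 × 27.4581 = 42120.7254 s = 11.70 hours.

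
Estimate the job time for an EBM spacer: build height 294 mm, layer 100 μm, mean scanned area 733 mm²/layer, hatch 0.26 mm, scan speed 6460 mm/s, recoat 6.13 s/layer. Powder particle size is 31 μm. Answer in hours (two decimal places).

Layers = ⌈294/0.1⌉ = 2940.
Per-layer scan distance = 733 / 0.26, so 2819.2 mm.
Per-layer scan time = 2819.2 / 6460, so 0.4364 s.
Layer cycle: 0.4364 + 6.13 → 6.5664 s.
2940 layers × 6.5664 s/layer = 19305.216 s, i.e. 5.36 hours.

5.36 hours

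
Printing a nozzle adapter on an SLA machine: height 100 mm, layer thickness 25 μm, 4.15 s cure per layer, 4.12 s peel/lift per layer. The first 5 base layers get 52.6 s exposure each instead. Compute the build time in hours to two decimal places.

9.26 hours

Number of layers: 100 / 0.025 → 4000 (rounded up).
Burn-in layers = 5 × (52.6 + 4.12), so 283.6 s.
Normal layers = 3995 × (4.15 + 4.12), so 33038.65 s.
Sum: 283.6 + 33038.65 = 33322.25 s → 9.26 hours.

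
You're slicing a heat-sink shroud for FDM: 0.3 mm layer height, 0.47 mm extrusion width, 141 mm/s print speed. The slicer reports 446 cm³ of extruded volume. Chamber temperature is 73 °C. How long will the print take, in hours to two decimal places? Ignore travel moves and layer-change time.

6.23 hours

Line area = 0.3 × 0.47, so 0.141 mm².
Path length: 446000 mm³ / 0.141 mm² → 3163120.6 mm.
Extrusion time = 3163120.6 / 141 = 22433.5 s.
22433.5 s = 6.23 hours.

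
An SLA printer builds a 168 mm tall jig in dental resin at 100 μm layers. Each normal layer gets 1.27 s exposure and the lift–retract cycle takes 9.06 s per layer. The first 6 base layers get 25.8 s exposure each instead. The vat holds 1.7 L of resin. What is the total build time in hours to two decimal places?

Layer count = ceil(168 / 0.1) = 1680.
Burn-in layers = 6 × (25.8 + 9.06), so 209.16 s.
Normal layers: 1674 × (1.27 + 9.06) → 17292.42 s.
Total = 209.16 + 17292.42 = 17501.58 s = 4.86 hours.

4.86 hours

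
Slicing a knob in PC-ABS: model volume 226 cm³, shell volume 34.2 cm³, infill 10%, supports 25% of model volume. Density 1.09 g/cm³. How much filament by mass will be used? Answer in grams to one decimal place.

Interior volume = 226 − 34.2 = 191.8 cm³.
Deposited infill = 0.10 × 191.8, so 19.18 cm³.
Support = 0.25 × 226, so 56.5 cm³.
Deposited volume: 34.2 + 19.18 + 56.5 → 109.88 cm³.
Mass = 109.88 × 1.09, so 119.7692 g.

119.8 g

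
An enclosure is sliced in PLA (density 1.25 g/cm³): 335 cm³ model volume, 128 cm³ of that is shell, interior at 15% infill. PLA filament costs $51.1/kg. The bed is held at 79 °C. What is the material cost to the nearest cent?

$10.16

Infill region: 335 − 128 → 207 cm³.
Deposited infill: 0.15 × 207 → 31.05 cm³.
Total printed volume = 128 + 31.05 = 159.05 cm³.
Mass = 159.05 × 1.25, so 198.8125 g.
Cost = 198.8125 g / 1000 × $51.1/kg = $10.16.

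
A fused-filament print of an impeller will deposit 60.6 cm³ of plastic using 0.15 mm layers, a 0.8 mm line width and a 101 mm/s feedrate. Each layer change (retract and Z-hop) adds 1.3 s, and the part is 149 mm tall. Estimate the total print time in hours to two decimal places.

1.75 hours

Line area = 0.15 × 0.8 = 0.12 mm².
Toolpath length = 60.6 cm³ / 0.12 mm² = 60600 / 0.12 = 505000 mm.
Print-move time: 505000 / 101 → 5000 s.
Layers = ⌈149/0.15⌉ = 994.
Non-print overhead = 994 × 1.3 = 1292.2 s.
Altogether 5000 + 1292.2 = 6292.2 s, i.e. 1.75 hours.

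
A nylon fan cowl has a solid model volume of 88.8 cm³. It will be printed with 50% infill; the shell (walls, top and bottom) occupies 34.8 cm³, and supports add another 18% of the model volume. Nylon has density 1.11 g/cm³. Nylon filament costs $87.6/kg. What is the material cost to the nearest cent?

$7.56

Volume inside the shell = 88.8 − 34.8, so 54 cm³.
Infill volume = 0.50 × 54, so 27 cm³.
Support = 0.18 × 88.8 = 15.984 cm³.
Total extruded: 34.8 + 27 + 15.984 → 77.784 cm³.
Mass = 77.784 × 1.11, so 86.34024 g.
Cost = 86.34024 g / 1000 × $87.6/kg = $7.56.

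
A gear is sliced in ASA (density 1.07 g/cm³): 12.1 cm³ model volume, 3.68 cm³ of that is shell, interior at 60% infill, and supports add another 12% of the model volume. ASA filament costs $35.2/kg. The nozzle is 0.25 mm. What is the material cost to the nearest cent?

$0.38

Volume inside the shell = 12.1 − 3.68 = 8.42 cm³.
Deposited infill = 0.60 × 8.42, so 5.052 cm³.
Support = 0.12 × 12.1, so 1.452 cm³.
Deposited volume: 3.68 + 5.052 + 1.452 → 10.184 cm³.
Mass = 10.184 × 1.07 = 10.89688 g.
Cost = 10.89688 g / 1000 × $35.2/kg = $0.38.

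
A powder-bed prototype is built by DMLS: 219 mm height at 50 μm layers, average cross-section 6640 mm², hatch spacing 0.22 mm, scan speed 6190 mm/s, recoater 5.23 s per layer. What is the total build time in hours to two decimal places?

12.30 hours

Layer count = ceil(219 / 0.05) = 4380.
Scan path per layer = 6640 / 0.22, so 30181.8 mm.
Scan time per layer = 30181.8 / 6190 = 4.8759 s.
Per-layer time = 4.8759 + 5.23, so 10.1059 s.
Build time = 4380 × 10.1059 = 44263.842 s = 12.30 hours.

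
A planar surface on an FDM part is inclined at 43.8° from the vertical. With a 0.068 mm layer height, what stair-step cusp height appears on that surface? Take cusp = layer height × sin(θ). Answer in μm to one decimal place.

h_c = t·sin θ = 0.068 × 0.6921 = 0.047063 mm (47.1 μm).

47.1 μm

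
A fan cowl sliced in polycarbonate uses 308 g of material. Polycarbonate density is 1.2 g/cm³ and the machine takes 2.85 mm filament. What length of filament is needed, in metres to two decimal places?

Extruded volume: 308/1.2 = 256.6667 cm³ (256666.7 mm³).
Filament cross-section = π × (2.85/2)² = 6.3794 mm².
L = V/A = 256666.7/6.3794 = 40233.67 mm → 40.23 m.

40.23 m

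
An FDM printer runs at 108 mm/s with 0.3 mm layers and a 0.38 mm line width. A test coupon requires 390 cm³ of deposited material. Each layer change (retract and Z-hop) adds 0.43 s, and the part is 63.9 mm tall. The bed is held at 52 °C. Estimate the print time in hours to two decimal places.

Bead cross-section: 0.3 × 0.38 → 0.114 mm².
Path length: 390000 mm³ / 0.114 mm² → 3421052.6 mm.
Print-move time: 3421052.6 / 108 → 31676.4 s.
Number of layers: 63.9 / 0.3 → 213 (rounded up).
Layer-change overhead = 213 × 0.43 = 91.59 s.
Altogether 31676.4 + 91.59 = 31767.99 s, i.e. 8.82 hours.

8.82 hours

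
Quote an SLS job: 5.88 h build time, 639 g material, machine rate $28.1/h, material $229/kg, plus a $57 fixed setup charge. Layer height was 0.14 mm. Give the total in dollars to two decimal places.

Time charge = 28.1 × 5.88, so $165.228.
Material charge = 229 × 639/1000 = $146.331.
Total = 165.228 + 146.331 + 57 = 368.559 ≈ $368.56.

$368.56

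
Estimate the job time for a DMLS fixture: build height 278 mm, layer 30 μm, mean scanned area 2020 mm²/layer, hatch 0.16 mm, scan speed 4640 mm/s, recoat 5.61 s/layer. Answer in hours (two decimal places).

21.45 hours

Layers = ⌈278/0.03⌉ = 9267.
Scan path per layer: 2020 / 0.16 → 12625 mm.
Scan time per layer = 12625 / 4640 = 2.7209 s.
Layer cycle = 2.7209 + 5.61 = 8.3309 s.
9267 layers × 8.3309 s/layer = 77202.4503 s, i.e. 21.45 hours.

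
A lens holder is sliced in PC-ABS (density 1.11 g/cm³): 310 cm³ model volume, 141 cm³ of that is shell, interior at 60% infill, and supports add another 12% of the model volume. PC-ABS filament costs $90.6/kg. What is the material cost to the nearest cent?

$28.12

Infill region: 310 − 141 → 169 cm³.
Infill volume = 0.60 × 169, so 101.4 cm³.
Support = 0.12 × 310, so 37.2 cm³.
Deposited volume: 141 + 101.4 + 37.2 → 279.6 cm³.
Mass = 279.6 × 1.11 = 310.356 g.
At $90.6/kg: 310.356/1000 × 90.6 = $28.12.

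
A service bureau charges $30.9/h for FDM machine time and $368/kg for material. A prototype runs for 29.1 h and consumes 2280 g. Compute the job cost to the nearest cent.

$1738.23

Time charge: 30.9 × 29.1 → $899.19.
Material cost: 368 × 2280/1000 → $839.04.
Total = 899.19 + 839.04 = $1738.23.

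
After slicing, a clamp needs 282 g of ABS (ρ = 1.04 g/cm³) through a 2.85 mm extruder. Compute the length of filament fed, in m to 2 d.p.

42.50 m

Volume = 282 g / 1.04 g·cm⁻³ = 271.1538 cm³ = 271153.8 mm³.
A = π r² = π × 1.425² = 6.3794 mm².
Length = 271153.8 / 6.3794 = 42504.59 mm = 42.50 m.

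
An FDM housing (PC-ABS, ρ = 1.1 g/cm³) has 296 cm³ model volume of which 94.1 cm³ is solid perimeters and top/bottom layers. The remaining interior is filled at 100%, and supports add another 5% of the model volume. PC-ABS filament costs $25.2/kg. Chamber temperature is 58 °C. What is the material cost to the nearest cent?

Volume inside the shell = 296 − 94.1, so 201.9 cm³.
Infill deposited = 1.00 × 201.9 = 201.9 cm³.
Support = 0.05 × 296, so 14.8 cm³.
Total printed volume = 94.1 + 201.9 + 14.8, so 310.8 cm³.
Mass = 310.8 × 1.1 = 341.88 g.
Cost = 341.88 g / 1000 × $25.2/kg = $8.62.

$8.62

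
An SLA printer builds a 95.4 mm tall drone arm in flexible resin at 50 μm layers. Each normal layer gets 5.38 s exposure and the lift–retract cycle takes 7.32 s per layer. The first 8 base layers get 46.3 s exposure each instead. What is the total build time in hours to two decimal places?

Layer count = ceil(95.4 / 0.05) = 1908.
Base layers: 8 × (46.3 + 7.32) → 428.96 s.
Remaining layers = 1900 × (5.38 + 7.32), so 24130 s.
Total = 428.96 + 24130 = 24558.96 s = 6.82 hours.

6.82 hours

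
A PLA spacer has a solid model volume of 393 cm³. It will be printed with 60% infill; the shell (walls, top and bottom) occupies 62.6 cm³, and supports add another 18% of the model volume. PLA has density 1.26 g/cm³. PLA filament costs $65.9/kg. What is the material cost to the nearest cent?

$27.53

Interior volume = 393 − 62.6, so 330.4 cm³.
Infill volume = 0.60 × 330.4, so 198.24 cm³.
Support = 0.18 × 393 = 70.74 cm³.
Deposited volume = 62.6 + 198.24 + 70.74 = 331.58 cm³.
Mass = 331.58 × 1.26 = 417.7908 g.
Cost = 417.7908 g / 1000 × $65.9/kg = $27.53.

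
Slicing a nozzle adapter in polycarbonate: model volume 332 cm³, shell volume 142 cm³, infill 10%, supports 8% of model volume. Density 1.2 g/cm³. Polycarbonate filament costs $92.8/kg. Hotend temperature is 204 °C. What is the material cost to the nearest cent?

$20.89

Volume inside the shell = 332 − 142, so 190 cm³.
Infill volume: 0.10 × 190 → 19 cm³.
Support: 0.08 × 332 → 26.56 cm³.
Deposited volume = 142 + 19 + 26.56 = 187.56 cm³.
Mass = 187.56 × 1.2 = 225.072 g.
At $92.8/kg: 225.072/1000 × 92.8 = $20.89.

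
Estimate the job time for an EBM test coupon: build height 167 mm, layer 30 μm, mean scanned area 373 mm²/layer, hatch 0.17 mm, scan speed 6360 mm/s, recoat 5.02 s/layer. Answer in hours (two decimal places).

Layers = ⌈167/0.03⌉ = 5567.
Scan path per layer = 373 / 0.17 = 2194.1 mm.
Scan time per layer = 2194.1 / 6360, so 0.345 s.
Time per layer = 0.345 + 5.02, so 5.365 s.
5567 layers × 5.365 s/layer = 29866.955 s, i.e. 8.30 hours.

8.30 hours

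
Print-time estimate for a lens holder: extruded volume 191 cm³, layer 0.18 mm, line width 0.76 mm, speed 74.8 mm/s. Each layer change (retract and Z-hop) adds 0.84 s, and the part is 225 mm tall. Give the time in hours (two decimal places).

5.48 hours

Extrusion cross-section = 0.18 × 0.76, so 0.1368 mm².
Path length: 191000 mm³ / 0.1368 mm² → 1396198.8 mm.
Print-move time: 1396198.8 / 74.8 → 18665.8 s.
Layer count = ceil(225 / 0.18) = 1250.
Z-hop total = 1250 × 0.84 = 1050 s.
Total = 18665.8 + 1050 = 19715.8 s = 5.48 hours.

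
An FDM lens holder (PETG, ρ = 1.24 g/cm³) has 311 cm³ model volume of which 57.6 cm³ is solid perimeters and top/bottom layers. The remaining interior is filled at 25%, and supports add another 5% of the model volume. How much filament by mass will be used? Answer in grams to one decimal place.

169.3 g

Volume inside the shell = 311 − 57.6 = 253.4 cm³.
Deposited infill: 0.25 × 253.4 → 63.35 cm³.
Support = 0.05 × 311 = 15.55 cm³.
Total printed volume: 57.6 + 63.35 + 15.55 → 136.5 cm³.
Mass = 136.5 × 1.24 = 169.26 g.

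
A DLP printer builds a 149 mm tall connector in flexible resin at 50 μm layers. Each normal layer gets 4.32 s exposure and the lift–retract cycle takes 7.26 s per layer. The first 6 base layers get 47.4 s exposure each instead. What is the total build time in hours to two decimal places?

9.66 hours

Layer count = ceil(149 / 0.05) = 2980.
Base layers = 6 × (47.4 + 7.26), so 327.96 s.
Remaining layers = 2974 × (4.32 + 7.26), so 34438.92 s.
Sum: 327.96 + 34438.92 = 34766.88 s → 9.66 hours.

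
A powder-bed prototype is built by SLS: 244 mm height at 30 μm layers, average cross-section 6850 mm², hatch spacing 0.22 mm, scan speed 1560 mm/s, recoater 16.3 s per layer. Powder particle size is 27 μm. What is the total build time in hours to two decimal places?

81.93 hours

Number of layers: 244 / 0.03 → 8134 (rounded up).
Per-layer scan distance: 6850 / 0.22 → 31136.4 mm.
Per-layer scan time: 31136.4 / 1560 → 19.9592 s.
Layer cycle = 19.9592 + 16.3 = 36.2592 s.
Build time = 8134 × 36.2592 = 294932.3328 s = 81.93 hours.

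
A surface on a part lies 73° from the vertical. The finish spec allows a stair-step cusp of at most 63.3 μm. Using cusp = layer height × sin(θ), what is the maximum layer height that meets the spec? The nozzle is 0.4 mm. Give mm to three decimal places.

0.066 mm

t = h_c / sin θ = 0.0633 / 0.9563 = 0.066 mm.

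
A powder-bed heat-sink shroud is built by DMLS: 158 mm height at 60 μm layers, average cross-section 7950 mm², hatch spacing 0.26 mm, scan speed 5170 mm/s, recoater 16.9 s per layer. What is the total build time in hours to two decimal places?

Layers = ⌈158/0.06⌉ = 2634.
Scan path per layer: 7950 / 0.26 → 30576.9 mm.
Laser time per layer: 30576.9 / 5170 → 5.9143 s.
Time per layer = 5.9143 + 16.9, so 22.8143 s.
2634 layers × 22.8143 s/layer = 60092.8662 s, i.e. 16.69 hours.

16.69 hours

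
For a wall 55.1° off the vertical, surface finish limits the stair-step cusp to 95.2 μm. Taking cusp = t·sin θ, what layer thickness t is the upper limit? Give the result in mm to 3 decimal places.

0.116 mm

sin(55.1°) = 0.8202; t_max = 0.0952/0.8202 = 0.116 mm.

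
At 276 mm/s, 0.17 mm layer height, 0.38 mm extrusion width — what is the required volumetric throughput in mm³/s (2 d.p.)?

17.83

Extrusion cross-section = 0.17 × 0.38 = 0.0646 mm².
Volumetric flow = 276 × 0.0646 = 17.83 mm³/s.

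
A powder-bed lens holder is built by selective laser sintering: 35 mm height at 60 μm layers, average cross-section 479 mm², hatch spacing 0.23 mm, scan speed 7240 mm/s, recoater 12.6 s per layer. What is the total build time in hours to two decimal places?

2.09 hours

Layer count = ceil(35 / 0.06) = 584.
Scan path per layer = 479 / 0.23 = 2082.6 mm.
Laser time per layer = 2082.6 / 7240 = 0.2877 s.
Per-layer time = 0.2877 + 12.6, so 12.8877 s.
Total: 584 × 12.8877 s = 7526.4168 s → 2.09 hours.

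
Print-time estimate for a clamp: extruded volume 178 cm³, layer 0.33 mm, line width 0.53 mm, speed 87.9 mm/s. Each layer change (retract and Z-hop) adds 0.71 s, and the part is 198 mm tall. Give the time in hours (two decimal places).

Extrusion cross-section = 0.33 × 0.53, so 0.1749 mm².
Total extruded path = 178000/0.1749 = 1017724.4 mm.
Time extruding = 1017724.4 / 87.9 = 11578.2 s.
Layers = ⌈198/0.33⌉ = 600.
Z-hop total: 600 × 0.71 → 426 s.
Altogether 11578.2 + 426 = 12004.2 s, i.e. 3.33 hours.

3.33 hours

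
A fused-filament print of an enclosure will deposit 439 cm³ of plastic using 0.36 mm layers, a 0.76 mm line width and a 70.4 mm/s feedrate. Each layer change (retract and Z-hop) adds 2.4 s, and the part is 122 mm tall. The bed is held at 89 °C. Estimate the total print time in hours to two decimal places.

6.56 hours

Extrusion cross-section: 0.36 × 0.76 → 0.2736 mm².
Toolpath length = 439 cm³ / 0.2736 mm² = 439000 / 0.2736 = 1604532.2 mm.
Print-move time = 1604532.2 / 70.4 = 22791.7 s.
Layer count = ceil(122 / 0.36) = 339.
Layer-change overhead = 339 × 2.4, so 813.6 s.
Total = 22791.7 + 813.6 = 23605.3 s = 6.56 hours.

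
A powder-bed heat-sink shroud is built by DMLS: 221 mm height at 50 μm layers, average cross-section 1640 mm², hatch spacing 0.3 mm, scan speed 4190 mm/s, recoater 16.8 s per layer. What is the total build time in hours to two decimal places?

Layers = ⌈221/0.05⌉ = 4420.
Hatch length per layer = 1640 / 0.3, so 5466.7 mm.
Laser time per layer: 5466.7 / 4190 → 1.3047 s.
Per-layer time: 1.3047 + 16.8 → 18.1047 s.
Total: 4420 × 18.1047 s = 80022.774 s → 22.23 hours.

22.23 hours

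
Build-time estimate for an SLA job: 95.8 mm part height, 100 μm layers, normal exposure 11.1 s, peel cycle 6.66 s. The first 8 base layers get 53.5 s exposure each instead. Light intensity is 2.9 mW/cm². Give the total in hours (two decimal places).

4.82 hours

Number of layers: 95.8 / 0.1 → 958 (rounded up).
Base layers: 8 × (53.5 + 6.66) → 481.28 s.
Regular layers: 950 × (11.1 + 6.66) → 16872 s.
Total = 481.28 + 16872 = 17353.28 s = 4.82 hours.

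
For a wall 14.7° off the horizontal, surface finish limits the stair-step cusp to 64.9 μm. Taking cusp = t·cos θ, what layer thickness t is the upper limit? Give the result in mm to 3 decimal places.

cos(14.7°) = 0.9673; t_max = 0.0649/0.9673 = 0.067 mm.

0.067 mm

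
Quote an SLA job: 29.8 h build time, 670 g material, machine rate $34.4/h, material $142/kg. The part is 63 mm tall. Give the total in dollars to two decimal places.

Time charge = 34.4 × 29.8 = $1025.12.
Material charge = 142 × 670/1000 = $95.14.
Job cost: 1025.12 + 95.14 = $1120.26.

$1120.26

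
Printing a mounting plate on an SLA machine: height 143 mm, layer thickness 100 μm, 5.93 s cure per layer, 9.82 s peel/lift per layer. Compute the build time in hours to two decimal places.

6.26 hours

Layers = ⌈143/0.1⌉ = 1430.
Cycle time = 5.93 + 9.82 = 15.75 s.
Build time: 1430 × 15.75 s = 22522.5 s, i.e. 6.26 hours.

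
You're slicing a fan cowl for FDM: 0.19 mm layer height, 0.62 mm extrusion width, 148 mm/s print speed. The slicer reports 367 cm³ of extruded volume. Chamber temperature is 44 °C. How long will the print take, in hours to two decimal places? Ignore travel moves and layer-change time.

5.85 hours

Bead cross-section = 0.19 × 0.62 = 0.1178 mm².
Path length: 367000 mm³ / 0.1178 mm² → 3115449.9 mm.
Print-move time = 3115449.9 / 148, so 21050.3 s.
That's 21050.3 s → 5.85 hours.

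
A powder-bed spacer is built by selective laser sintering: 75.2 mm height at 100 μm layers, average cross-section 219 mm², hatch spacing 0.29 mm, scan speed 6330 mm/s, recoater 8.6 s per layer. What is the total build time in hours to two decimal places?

Layers = ⌈75.2/0.1⌉ = 752.
Per-layer scan distance: 219 / 0.29 → 755.2 mm.
Laser time per layer: 755.2 / 6330 → 0.1193 s.
Layer cycle: 0.1193 + 8.6 → 8.7193 s.
Total: 752 × 8.7193 s = 6556.9136 s → 1.82 hours.

1.82 hours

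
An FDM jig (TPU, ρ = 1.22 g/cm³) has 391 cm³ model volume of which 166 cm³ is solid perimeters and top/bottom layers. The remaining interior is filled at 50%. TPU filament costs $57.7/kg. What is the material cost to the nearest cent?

$19.60

Interior volume: 391 − 166 → 225 cm³.
Infill volume: 0.50 × 225 → 112.5 cm³.
Total extruded = 166 + 112.5 = 278.5 cm³.
Mass = 278.5 × 1.22, so 339.77 g.
Cost = 339.77 g / 1000 × $57.7/kg = $19.60.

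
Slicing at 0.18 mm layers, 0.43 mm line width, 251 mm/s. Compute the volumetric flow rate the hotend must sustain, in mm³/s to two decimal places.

19.43

Extrusion cross-section = 0.18 × 0.43 = 0.0774 mm².
Volumetric flow = 251 × 0.0774 = 19.43 mm³/s.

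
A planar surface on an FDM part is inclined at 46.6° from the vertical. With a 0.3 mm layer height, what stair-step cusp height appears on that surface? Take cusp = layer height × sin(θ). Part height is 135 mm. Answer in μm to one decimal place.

h_c = t·sin θ = 0.3 × 0.7266 = 0.21798 mm (218.0 μm).

218.0 μm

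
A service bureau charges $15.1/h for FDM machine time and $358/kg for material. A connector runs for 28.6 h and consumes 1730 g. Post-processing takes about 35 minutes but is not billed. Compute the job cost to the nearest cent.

$1051.20

Time charge: 15.1 × 28.6 → $431.86.
Feedstock cost: 358 × 1730/1000 → $619.34.
Job cost: 431.86 + 619.34 = $1051.20.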